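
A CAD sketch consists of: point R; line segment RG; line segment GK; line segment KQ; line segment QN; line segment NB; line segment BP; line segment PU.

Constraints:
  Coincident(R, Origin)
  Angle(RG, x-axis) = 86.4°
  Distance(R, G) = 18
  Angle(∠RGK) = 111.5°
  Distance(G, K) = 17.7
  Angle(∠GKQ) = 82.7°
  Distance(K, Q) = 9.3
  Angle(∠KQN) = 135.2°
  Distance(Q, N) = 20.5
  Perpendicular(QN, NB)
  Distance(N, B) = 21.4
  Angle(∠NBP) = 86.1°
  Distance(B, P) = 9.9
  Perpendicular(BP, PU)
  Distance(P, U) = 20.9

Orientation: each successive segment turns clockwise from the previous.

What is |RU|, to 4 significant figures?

13.69

R is at the origin; RG runs at 86.4° with length 18.0, so G = (1.130, 17.96). ∠RGK = 111.5° gives GK at 17.90° from the x-axis; with |GK| = 17.7, K = (17.97, 23.40). ∠GKQ = 82.7° gives KQ at -79.40° from the x-axis; with |KQ| = 9.3, Q = (19.68, 14.26). ∠KQN = 135.2° gives QN at -124.2° from the x-axis; with |QN| = 20.5, N = (8.161, -2.692). The perpendicularity gives NB at right angles to QN, so NB runs at 145.8°; with |NB| = 21.4, B = (-9.538, 9.337). ∠NBP = 86.1° gives BP at 51.90° from the x-axis; with |BP| = 9.9, P = (-3.429, 17.13). BP is perpendicular to PU, so PU runs at -38.10°; with |PU| = 20.9, U = (13.02, 4.231). Then |RU| = |U − R| = 13.69.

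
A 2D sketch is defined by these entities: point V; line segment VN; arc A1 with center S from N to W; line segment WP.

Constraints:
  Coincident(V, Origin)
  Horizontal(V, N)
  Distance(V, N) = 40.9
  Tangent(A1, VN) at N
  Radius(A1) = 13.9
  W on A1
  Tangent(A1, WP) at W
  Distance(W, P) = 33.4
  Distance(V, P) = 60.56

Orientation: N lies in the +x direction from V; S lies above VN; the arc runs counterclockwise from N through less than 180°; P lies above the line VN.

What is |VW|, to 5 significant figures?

56.805

V is at the origin; VN is horizontal with |VN| = 40.9 and N on the +x side, so N = (40.900, 0.0000). A1 meets VN tangentially, so SN is at right angles to VN, so S = N + (0, 13.9) = (40.900, 13.900). Since SW ⟂ WP (tangency), |SP| = √(13.9² + 33.4²) = 36.177 regardless of where W sits on A1. So P lies on both circle(V, 60.56) and circle(S, 36.177); the above-VN intersection is P = (34.804, 49.560). W is the foot of the tangent from P: W = (52.650, 21.327).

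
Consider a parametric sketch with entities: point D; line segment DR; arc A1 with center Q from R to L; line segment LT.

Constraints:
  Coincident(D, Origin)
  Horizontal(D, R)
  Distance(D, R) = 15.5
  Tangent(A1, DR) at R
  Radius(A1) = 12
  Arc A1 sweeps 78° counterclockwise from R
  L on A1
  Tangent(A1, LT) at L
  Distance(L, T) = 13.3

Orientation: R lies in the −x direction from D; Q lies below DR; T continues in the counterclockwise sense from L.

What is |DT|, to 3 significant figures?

37.5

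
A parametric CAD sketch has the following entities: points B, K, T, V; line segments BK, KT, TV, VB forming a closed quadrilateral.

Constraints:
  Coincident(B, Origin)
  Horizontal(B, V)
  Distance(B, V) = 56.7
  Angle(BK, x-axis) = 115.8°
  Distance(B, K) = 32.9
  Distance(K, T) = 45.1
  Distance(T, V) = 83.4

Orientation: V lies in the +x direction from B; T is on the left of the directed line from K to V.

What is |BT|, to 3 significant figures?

68.9

B is at the origin; BV is horizontal with |BV| = 56.7 and V in +x, so V = (56.7, 0). BK runs at 115.8° with |BK| = 32.9, so K = (-14.3, 29.6). T is determined by |KT| = 45.1 and |TV| = 83.4 together: it lies at the intersection of circle(K, 45.1) and circle(V, 83.4). With |KV| = 76.9, the foot of the radical line on KV is 6.49 from K and the perpendicular offset is √(45.1² − 6.49²) = 44.6. Taking the left-of-KV solution: T = (8.86, 68.3).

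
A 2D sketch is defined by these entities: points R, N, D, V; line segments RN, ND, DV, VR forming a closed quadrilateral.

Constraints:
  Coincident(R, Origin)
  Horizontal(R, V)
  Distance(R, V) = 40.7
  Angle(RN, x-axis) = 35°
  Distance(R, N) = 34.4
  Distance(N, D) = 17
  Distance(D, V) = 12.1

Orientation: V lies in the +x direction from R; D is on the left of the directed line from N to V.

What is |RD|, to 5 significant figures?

44.822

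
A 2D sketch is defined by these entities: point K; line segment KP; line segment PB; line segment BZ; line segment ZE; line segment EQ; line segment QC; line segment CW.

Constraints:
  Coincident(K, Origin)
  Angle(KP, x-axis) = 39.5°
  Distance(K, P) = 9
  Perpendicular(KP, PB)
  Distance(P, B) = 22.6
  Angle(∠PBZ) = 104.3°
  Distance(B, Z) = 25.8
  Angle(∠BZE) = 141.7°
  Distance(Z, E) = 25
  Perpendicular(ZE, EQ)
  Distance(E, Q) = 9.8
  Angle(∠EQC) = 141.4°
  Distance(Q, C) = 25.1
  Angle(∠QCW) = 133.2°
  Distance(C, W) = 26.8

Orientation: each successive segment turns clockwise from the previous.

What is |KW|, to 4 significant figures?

14.61

K is at the origin; KP runs at 39.5° with length 9.0, so P = (6.945, 5.725). KP ⟂ PB, so PB runs at -50.50°; with |PB| = 22.6, B = (21.32, -11.71). ∠PBZ = 104.3° gives BZ at -126.2° from the x-axis; with |BZ| = 25.8, Z = (6.082, -32.53). ∠BZE = 141.7° gives ZE at -164.5° from the x-axis; with |ZE| = 25.0, E = (-18.01, -39.21). ZE ⟂ EQ, so EQ runs at 105.5°; with |EQ| = 9.8, Q = (-20.63, -29.77). ∠EQC = 141.4° gives QC at 66.90° from the x-axis; with |QC| = 25.1, C = (-10.78, -6.683). ∠QCW = 133.2° gives CW at 20.10° from the x-axis; with |CW| = 26.8, W = (14.39, 2.527). Then |KW| = |W − K| = 14.61.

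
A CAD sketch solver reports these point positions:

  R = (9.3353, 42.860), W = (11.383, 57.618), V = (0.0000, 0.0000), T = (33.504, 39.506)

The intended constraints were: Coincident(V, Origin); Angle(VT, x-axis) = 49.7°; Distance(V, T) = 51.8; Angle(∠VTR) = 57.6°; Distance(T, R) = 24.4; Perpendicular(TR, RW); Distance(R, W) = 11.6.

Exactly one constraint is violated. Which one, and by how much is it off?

Distance(R, W) = 11.6 — off by 3.30.

V = (0.00, 0.00) ✓; VT at 49.70° ✓; |VT| = 51.80 ✓; ∠VTR = 57.60° ✓; |TR| = 24.40 ✓; ∠(TR, RW) = 90.00° ✓; |RW| = 14.90 ✗.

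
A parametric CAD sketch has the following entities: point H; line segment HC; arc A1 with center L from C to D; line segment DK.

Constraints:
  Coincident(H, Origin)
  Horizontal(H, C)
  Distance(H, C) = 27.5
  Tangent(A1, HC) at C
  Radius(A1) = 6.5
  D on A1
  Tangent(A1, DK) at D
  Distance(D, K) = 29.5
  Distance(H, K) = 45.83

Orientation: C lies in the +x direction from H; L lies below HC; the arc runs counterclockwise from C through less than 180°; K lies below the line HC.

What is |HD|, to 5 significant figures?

22.572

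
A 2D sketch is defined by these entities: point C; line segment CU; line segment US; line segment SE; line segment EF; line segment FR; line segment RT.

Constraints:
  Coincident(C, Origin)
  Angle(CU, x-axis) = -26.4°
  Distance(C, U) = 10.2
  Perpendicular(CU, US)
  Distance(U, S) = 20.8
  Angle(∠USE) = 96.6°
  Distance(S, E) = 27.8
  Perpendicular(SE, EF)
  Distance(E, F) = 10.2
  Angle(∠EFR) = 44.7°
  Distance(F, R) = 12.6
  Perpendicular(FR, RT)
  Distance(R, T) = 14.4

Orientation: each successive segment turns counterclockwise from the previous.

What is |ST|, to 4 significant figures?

30.50

∠EFR = 44.7° gives FR at 12.30° from the x-axis; with |FR| = 12.6, R = (1.825, 23.37). FR is perpendicular to RT, so RT runs at 102.3°; with |RT| = 14.4, T = (-1.243, 37.44). Then |ST| = |T − S| = 30.50.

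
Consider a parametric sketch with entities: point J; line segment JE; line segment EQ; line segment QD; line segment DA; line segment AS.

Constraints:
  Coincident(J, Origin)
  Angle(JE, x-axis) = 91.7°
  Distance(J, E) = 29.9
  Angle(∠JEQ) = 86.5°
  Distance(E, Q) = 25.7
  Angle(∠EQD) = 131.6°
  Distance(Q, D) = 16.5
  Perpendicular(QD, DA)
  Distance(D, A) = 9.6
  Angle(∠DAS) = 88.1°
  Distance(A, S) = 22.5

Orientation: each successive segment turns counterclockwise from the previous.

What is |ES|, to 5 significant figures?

15.168

J is at the origin; JE runs at 91.7° with length 29.9, so E = (-0.88702, 29.887). ∠JEQ = 86.5° gives EQ at -174.80° from the x-axis; with |EQ| = 25.7, Q = (-26.481, 27.558). ∠EQD = 131.6° gives QD at -126.40° from the x-axis; with |QD| = 16.5, D = (-36.273, 14.277). The perpendicularity gives DA at right angles to QD, so DA runs at -36.400°; with |DA| = 9.6, A = (-28.546, 8.5800). ∠DAS = 88.1° gives AS at 55.500° from the x-axis; with |AS| = 22.5, S = (-15.802, 27.123). Then |ES| = |S − E| = 15.168.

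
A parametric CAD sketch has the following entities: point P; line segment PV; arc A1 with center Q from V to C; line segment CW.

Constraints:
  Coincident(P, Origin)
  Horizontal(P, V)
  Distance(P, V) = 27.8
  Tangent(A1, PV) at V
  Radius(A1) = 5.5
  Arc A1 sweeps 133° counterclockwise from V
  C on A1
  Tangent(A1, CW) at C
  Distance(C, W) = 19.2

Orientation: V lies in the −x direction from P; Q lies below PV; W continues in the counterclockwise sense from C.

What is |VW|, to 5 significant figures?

24.997

On A1, V sits at bearing 90° from Q; a 133° counterclockwise sweep puts C at bearing 223°, so C = Q + 5.5·(cos 223°, sin 223°) = (-31.822, -9.2510). Since A1 is tangent to CW there, QC ⟂ CW, so CW runs along (−sin 223°, cos 223°); with |CW| = 19.2, W = (-18.728, -23.293). Then |VW| = |W − V| = 24.997.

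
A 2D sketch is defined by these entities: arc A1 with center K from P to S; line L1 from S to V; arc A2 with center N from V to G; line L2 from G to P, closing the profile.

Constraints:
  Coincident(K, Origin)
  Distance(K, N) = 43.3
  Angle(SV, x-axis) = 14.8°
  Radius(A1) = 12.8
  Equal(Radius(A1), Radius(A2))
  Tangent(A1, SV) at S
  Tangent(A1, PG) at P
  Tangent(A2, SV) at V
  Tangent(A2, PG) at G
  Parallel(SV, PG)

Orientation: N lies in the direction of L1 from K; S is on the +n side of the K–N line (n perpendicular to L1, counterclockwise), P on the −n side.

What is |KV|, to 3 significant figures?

45.2

The slot axis is L1's direction at 14.8°, so u = (cos 14.8°, sin 14.8°) = (0.967, 0.255) and n = (−sin 14.8°, cos 14.8°) = (-0.255, 0.967). K is at the origin and N lies 43.3 along u from K, so N = 43.3·u = (41.9, 11.1). Tangency of A1 to both parallel lines with radius 12.8 puts S and P at K ± 12.8·n: S = (-3.27, 12.4), P = (3.27, -12.4). Equal radii place V and G the same way about N: V = N + 12.8·n = (38.6, 23.4), G = N − 12.8·n = (45.1, -1.31). Then |KV| = |V − K| = 45.2.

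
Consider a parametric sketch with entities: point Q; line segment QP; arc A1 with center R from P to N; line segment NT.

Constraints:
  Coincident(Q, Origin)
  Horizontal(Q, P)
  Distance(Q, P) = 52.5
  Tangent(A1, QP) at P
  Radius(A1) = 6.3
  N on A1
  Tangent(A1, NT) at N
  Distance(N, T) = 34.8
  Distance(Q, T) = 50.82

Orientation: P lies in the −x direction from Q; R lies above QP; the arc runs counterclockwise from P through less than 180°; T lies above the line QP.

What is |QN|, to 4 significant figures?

46.75

Checks: ∠(RP, PQ) = 90.00° ✓; |RN| = 6.300 ✓; ∠(RN, NT) = 90.00° ✓; |NT| = 34.80 ✓; |QT| = 50.82 ✓.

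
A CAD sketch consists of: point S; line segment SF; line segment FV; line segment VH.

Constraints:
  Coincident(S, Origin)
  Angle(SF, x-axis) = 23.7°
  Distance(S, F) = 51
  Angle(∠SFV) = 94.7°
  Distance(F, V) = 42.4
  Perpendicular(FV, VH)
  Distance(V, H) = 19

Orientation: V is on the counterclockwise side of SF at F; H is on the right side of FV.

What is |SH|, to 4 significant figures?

83.94

S is at the origin; SF runs at 23.7° with length 51.0, so F = 51.0·(cos 23.7°, sin 23.7°) = (46.70, 20.50). ∠SFV = 94.7°, so FV runs at 23.7° + (180° − 94.7°) = 109.0° from the x-axis; with |FV| = 42.4, V = F + 42.4·(cos 109.0°, sin 109.0°) = (32.89, 60.59). The perpendicularity gives VH at right angles to FV; with |VH| = 19.0 on the right of FV, H = V + 19.0·(0.9455, 0.3256) = (50.86, 66.78). Then |SH| = |H − S| = 83.94.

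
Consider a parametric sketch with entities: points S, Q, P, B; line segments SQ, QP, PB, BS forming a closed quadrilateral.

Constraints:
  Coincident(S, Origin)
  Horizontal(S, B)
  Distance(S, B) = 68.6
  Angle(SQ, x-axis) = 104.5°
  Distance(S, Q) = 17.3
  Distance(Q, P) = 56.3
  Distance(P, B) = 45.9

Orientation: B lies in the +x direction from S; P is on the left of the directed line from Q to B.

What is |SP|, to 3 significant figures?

61.8

Checks: |QP| = 56.30 ✓; |PB| = 45.90 ✓.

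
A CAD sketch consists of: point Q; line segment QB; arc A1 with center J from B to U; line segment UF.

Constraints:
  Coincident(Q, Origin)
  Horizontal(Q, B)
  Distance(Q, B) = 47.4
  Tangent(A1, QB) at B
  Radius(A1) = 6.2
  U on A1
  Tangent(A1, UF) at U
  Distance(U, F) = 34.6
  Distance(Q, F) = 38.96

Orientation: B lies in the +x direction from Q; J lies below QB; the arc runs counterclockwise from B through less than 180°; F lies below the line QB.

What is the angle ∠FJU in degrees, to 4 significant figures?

79.84°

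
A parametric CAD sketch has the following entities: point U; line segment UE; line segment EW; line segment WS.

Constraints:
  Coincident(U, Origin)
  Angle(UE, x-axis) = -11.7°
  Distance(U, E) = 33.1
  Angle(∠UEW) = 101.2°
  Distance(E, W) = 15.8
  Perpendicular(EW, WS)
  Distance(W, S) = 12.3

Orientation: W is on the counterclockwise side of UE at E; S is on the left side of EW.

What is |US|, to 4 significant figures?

30.02

U is at the origin; UE runs at -11.7° with length 33.1, so E = 33.1·(cos -11.7°, sin -11.7°) = (32.41, -6.712). ∠UEW = 101.2°, so EW runs at -11.7° + (180° − 101.2°) = 67.10° from the x-axis; with |EW| = 15.8, W = E + 15.8·(cos 67.10°, sin 67.10°) = (38.56, 7.842). The perpendicularity gives WS at right angles to EW; with |WS| = 12.3 on the left of EW, S = W + 12.3·(-0.9212, 0.3891) = (27.23, 12.63). Then |US| = |S − U| = 30.02.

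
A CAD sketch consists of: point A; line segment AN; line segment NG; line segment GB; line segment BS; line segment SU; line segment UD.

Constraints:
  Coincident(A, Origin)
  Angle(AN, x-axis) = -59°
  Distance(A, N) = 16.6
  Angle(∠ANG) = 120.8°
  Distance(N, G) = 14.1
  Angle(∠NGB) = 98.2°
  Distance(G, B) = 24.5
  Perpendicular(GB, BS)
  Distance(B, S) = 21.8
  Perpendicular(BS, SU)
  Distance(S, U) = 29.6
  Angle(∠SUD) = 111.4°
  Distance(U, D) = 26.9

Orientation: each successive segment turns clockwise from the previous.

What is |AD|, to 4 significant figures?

37.82

BS ⟂ SU, so SU runs at -20.00°; with |SU| = 29.6, U = (14.14, -7.914). ∠SUD = 111.4° gives UD at -88.60° from the x-axis; with |UD| = 26.9, D = (14.79, -34.81). Then |AD| = |D − A| = 37.82.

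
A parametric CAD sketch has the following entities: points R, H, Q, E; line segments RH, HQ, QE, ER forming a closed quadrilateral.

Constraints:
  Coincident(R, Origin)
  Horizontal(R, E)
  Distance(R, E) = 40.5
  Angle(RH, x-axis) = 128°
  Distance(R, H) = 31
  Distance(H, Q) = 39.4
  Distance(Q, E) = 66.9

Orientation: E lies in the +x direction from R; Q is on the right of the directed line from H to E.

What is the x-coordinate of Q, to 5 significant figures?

-24.797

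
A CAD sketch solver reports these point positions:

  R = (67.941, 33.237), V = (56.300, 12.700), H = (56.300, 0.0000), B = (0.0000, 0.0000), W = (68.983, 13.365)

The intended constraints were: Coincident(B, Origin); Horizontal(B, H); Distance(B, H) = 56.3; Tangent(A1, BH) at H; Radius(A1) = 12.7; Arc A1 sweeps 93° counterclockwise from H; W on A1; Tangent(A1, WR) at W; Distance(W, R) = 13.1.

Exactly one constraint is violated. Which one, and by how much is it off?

Distance(W, R) = 13.1 — off by 6.80.

B = (0.00, 0.00) ✓; B.y = 0.00, H.y = 0.00 ✓; |BH| = 56.30 ✓; ∠(VH, HB) = 90.00° ✓; |VH| = 12.70 ✓; bearing(V→W) − bearing(V→H) = 93.00° ✓; |VW| = 12.70 ✓; ∠(VW, WR) = 90.00° ✓; |WR| = 19.90 ✗.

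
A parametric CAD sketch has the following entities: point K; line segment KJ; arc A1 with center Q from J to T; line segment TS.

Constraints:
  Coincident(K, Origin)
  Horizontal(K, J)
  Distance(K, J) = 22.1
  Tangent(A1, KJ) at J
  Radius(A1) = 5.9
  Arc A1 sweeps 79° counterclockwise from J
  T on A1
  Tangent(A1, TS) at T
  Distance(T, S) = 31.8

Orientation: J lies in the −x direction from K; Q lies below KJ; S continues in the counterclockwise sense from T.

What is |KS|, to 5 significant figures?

49.482

K is at the origin; KJ is horizontal with |KJ| = 22.1 and J on the −x side, so J = (-22.100, 0.0000). Tangency of A1 to KJ means the radius QJ is perpendicular to KJ, so Q = J + (0, -5.9) = (-22.100, -5.9000). On A1, J sits at bearing 90° from Q; a 79° counterclockwise sweep puts T at bearing 169°, so T = Q + 5.9·(cos 169°, sin 169°) = (-27.892, -4.7742). Tangency of A1 to TS means the radius QT is perpendicular to TS, so TS runs along (−sin 169°, cos 169°); with |TS| = 31.8, S = (-33.959, -35.990). Then |KS| = |S − K| = 49.482.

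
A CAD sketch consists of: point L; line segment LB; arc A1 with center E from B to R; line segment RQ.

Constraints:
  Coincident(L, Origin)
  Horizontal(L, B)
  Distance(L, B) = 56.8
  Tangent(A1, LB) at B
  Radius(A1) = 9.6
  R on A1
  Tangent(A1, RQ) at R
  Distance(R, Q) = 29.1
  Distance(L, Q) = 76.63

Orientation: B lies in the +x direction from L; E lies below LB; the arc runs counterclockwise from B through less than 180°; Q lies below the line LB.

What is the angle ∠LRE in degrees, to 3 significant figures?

127°

Checks: |EB| = 9.600 ✓; |ER| = 9.600 ✓; ∠(ER, RQ) = 90.00° ✓; |RQ| = 29.10 ✓; |LQ| = 76.63 ✓.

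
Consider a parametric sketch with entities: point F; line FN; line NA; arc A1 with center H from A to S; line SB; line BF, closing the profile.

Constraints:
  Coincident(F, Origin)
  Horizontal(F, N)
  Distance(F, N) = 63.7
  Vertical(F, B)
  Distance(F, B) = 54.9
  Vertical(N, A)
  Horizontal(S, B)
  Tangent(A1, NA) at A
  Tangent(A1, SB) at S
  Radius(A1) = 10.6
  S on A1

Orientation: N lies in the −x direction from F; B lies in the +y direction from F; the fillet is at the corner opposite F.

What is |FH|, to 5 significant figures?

69.153

FB is vertical with |FB| = 54.9 and B on the +y side, so B = (0.0000, 54.900). The virtual corner opposite F is at (-63.700, 54.900). The tangent condition forces HA to be normal to NA and the tangent condition forces HS to be normal to SB, with radius 10.6, so the center H sits 10.6 in from both sides at H = (-53.100, 44.300). Then |FH| = |H − F| = 69.153.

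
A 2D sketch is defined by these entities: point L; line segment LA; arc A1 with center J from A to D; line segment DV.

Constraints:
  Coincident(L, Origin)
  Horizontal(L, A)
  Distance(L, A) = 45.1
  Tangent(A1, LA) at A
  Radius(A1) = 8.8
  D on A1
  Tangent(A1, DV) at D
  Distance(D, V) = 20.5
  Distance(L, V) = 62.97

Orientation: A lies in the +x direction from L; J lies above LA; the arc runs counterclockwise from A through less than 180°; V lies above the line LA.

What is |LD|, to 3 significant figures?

54.4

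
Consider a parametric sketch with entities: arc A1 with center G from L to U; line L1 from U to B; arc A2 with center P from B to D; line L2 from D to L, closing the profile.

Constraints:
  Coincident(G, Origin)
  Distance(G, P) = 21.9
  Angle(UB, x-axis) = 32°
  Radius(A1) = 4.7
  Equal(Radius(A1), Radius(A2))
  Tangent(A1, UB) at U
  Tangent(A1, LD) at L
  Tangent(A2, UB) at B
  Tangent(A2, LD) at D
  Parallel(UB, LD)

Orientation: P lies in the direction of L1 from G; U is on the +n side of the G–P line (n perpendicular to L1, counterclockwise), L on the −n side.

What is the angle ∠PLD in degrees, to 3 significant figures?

12.1°

Tangency of A1 to both parallel lines with radius 4.7 puts U and L at G ± 4.7·n: U = (-2.49, 3.99), L = (2.49, -3.99). Equal radii place B and D the same way about P: B = P + 4.7·n = (16.1, 15.6), D = P − 4.7·n = (21.1, 7.62). Then cos ∠PLD = LP·LD / (|LP||LD|), giving 12.1°.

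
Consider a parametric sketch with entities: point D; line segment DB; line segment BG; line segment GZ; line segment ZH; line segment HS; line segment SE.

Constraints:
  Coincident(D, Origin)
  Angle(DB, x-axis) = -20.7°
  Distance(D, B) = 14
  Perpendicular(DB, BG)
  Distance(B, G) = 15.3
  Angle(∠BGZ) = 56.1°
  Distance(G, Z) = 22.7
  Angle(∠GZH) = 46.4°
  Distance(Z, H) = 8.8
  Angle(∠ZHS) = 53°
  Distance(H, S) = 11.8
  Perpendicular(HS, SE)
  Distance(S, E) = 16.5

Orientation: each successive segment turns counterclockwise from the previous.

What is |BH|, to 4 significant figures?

10.28

D is at the origin; DB runs at -20.7° with length 14.0, so B = (13.10, -4.949). The perpendicularity gives BG at right angles to DB, so BG runs at 69.30°; with |BG| = 15.3, G = (18.50, 9.364). ∠BGZ = 56.1° gives GZ at -166.8° from the x-axis; with |GZ| = 22.7, Z = (-3.596, 4.180). ∠GZH = 46.4° gives ZH at -33.20° from the x-axis; with |ZH| = 8.8, H = (3.768, -0.6385). Then |BH| = |H − B| = 10.28.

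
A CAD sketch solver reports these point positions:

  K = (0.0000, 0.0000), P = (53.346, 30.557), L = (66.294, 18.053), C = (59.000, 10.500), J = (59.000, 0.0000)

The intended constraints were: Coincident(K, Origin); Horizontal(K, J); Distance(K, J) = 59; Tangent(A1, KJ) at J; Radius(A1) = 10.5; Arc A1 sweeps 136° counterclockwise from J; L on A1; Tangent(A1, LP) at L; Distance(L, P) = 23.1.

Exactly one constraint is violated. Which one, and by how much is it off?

Distance(L, P) = 23.1 — off by 5.10.

K = (0.00, 0.00) ✓; K.y = 0.00, J.y = 0.00 ✓; |KJ| = 59.00 ✓; ∠(CJ, JK) = 90.00° ✓; |CJ| = 10.50 ✓; bearing(C→L) − bearing(C→J) = 136.0° ✓; |CL| = 10.50 ✓; ∠(CL, LP) = 90.00° ✓; |LP| = 18.00 ✗.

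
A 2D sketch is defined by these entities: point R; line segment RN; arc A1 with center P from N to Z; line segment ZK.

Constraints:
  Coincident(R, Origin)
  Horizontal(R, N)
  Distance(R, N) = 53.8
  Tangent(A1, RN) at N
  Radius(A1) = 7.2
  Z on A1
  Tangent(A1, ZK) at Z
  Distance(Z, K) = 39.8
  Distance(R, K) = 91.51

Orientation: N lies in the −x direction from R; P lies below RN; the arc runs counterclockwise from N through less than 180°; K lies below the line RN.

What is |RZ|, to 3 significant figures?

59.2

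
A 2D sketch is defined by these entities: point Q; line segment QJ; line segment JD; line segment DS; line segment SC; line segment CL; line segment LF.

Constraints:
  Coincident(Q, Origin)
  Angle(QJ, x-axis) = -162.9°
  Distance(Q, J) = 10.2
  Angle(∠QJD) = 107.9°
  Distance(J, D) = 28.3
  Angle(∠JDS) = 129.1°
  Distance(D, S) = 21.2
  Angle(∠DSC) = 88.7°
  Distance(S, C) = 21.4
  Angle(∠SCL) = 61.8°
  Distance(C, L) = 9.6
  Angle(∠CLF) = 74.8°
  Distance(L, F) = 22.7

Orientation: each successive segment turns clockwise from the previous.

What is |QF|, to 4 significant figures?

50.49

Q is at the origin; QJ runs at -162.9° with length 10.2, so J = (-9.749, -2.999). ∠QJD = 107.9° gives JD at 125.0° from the x-axis; with |JD| = 28.3, D = (-25.98, 20.18). ∠JDS = 129.1° gives DS at 74.10° from the x-axis; with |DS| = 21.2, S = (-20.17, 40.57). ∠DSC = 88.7° gives SC at -17.20° from the x-axis; with |SC| = 21.4, C = (0.2696, 34.24). ∠SCL = 61.8° gives CL at -135.4° from the x-axis; with |CL| = 9.6, L = (-6.566, 27.50). ∠CLF = 74.8° gives LF at 119.4° from the x-axis; with |LF| = 22.7, F = (-17.71, 47.28). Then |QF| = |F − Q| = 50.49.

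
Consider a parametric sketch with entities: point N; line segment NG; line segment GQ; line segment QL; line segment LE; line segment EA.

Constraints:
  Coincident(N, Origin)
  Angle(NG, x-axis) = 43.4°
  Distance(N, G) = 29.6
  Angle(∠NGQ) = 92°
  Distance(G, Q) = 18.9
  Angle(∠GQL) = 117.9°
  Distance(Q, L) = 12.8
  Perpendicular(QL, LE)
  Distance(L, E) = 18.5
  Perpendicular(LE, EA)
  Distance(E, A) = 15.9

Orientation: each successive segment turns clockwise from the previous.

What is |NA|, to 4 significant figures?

23.76

QL ⟂ LE, so LE runs at 163.3°; with |LE| = 18.5, E = (13.57, 0.1231). LE is perpendicular to EA, so EA runs at 73.30°; with |EA| = 15.9, A = (18.14, 15.35). Then |NA| = |A − N| = 23.76.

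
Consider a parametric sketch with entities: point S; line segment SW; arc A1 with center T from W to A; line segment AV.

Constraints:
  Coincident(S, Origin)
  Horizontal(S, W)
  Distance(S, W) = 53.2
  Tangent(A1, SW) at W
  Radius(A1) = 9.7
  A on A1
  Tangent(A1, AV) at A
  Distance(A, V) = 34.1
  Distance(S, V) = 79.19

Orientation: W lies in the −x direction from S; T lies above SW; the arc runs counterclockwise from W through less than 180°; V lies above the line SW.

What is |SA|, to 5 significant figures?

48.258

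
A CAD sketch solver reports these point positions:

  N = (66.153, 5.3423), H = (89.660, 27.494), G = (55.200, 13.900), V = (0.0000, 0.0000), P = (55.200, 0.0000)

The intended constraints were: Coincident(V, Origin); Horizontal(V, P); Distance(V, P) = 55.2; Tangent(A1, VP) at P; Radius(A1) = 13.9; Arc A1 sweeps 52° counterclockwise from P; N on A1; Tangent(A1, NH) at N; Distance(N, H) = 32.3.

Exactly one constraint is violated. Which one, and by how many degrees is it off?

Tangent(A1, NH) at N — off by 8.70°.

V = (0.00, 0.00) ✓; V.y = 0.00, P.y = 0.00 ✓; |VP| = 55.20 ✓; ∠(GP, PV) = 90.00° ✓; |GP| = 13.90 ✓; bearing(G→N) − bearing(G→P) = 52.00° ✓; |GN| = 13.90 ✓; ∠(GN, NH) = 98.70° ✗; |NH| = 32.30 ✓.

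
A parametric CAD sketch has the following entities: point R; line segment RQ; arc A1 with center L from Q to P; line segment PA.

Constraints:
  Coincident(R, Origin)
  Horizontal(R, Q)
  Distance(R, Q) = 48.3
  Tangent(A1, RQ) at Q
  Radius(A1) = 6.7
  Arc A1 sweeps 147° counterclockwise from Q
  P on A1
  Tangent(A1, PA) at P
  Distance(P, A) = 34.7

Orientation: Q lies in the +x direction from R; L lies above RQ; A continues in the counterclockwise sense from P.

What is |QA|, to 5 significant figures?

40.279

On A1, Q sits at bearing -90° from L; a 147° counterclockwise sweep puts P at bearing 57°, so P = L + 6.7·(cos 57°, sin 57°) = (51.949, 12.319). Tangency of A1 to PA means the radius LP is perpendicular to PA, so PA runs along (−sin 57°, cos 57°); with |PA| = 34.7, A = (22.847, 31.218). Then |QA| = |A − Q| = 40.279.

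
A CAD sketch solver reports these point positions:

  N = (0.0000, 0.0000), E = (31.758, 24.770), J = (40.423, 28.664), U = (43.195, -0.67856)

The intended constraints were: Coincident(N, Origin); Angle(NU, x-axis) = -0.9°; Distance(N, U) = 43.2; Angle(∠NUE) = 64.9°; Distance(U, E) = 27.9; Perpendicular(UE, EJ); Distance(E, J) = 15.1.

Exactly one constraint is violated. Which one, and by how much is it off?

Distance(E, J) = 15.1 — off by 5.60.

N = (0.00, 0.00) ✓; NU at -0.9000° ✓; |NU| = 43.20 ✓; ∠NUE = 64.90° ✓; |UE| = 27.90 ✓; ∠(UE, EJ) = 90.00° ✓; |EJ| = 9.500 ✗.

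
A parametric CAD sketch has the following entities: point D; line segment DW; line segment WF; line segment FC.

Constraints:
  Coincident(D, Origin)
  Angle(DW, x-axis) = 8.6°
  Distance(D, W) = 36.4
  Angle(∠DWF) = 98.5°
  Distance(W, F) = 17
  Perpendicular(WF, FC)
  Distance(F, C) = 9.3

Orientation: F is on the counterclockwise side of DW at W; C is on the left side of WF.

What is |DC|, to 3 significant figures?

34.8

D is at the origin; DW runs at 8.6° with length 36.4, so W = 36.4·(cos 8.6°, sin 8.6°) = (36.0, 5.44). ∠DWF = 98.5°, so WF runs at 8.6° + (180° − 98.5°) = 90.1° from the x-axis; with |WF| = 17.0, F = W + 17.0·(cos 90.1°, sin 90.1°) = (36.0, 22.4). WF is perpendicular to FC; with |FC| = 9.3 on the left of WF, C = F + 9.3·(-1.00, -0.00175) = (26.7, 22.4). Then |DC| = |C − D| = 34.8.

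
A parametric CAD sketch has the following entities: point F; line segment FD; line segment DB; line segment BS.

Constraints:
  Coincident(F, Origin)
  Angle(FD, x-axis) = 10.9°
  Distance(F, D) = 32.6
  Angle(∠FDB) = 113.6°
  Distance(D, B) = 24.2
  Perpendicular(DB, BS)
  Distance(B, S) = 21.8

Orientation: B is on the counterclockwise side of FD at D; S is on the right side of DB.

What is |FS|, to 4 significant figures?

63.70

∠FDB = 113.6°, so DB runs at 10.9° + (180° − 113.6°) = 77.30° from the x-axis; with |DB| = 24.2, B = D + 24.2·(cos 77.30°, sin 77.30°) = (37.33, 29.77). DB ⟂ BS; with |BS| = 21.8 on the right of DB, S = B + 21.8·(0.9755, -0.2198) = (58.60, 24.98). Then |FS| = |S − F| = 63.70.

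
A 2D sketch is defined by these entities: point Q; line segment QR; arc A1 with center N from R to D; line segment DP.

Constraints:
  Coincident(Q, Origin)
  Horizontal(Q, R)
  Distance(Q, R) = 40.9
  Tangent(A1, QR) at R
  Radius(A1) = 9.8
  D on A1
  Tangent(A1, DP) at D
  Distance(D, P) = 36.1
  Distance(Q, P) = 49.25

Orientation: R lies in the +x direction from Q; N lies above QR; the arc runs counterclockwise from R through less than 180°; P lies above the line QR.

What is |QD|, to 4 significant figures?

50.86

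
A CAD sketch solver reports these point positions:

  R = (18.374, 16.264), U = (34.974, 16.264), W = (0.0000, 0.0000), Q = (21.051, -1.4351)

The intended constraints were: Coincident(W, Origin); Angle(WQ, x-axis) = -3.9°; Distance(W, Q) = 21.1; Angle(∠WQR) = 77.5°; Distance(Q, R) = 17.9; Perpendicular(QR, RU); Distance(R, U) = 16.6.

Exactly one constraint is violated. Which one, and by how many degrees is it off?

Perpendicular(QR, RU) — off by 8.60°.

W = (0.00, 0.00) ✓; WQ at -3.900° ✓; |WQ| = 21.10 ✓; ∠WQR = 77.50° ✓; |QR| = 17.90 ✓; ∠(QR, RU) = 98.60° ✗; |RU| = 16.60 ✓.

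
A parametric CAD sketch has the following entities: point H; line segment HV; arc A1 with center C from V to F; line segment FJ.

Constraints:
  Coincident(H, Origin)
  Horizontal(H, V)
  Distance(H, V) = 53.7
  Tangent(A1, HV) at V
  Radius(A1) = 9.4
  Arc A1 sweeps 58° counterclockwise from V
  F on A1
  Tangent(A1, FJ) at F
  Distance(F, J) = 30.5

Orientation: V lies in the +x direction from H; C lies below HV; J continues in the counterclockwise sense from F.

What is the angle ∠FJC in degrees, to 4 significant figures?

17.13°

H is at the origin; HV is horizontal with |HV| = 53.7 and V on the +x side, so V = (53.70, 0.000). A1 meets HV tangentially, so CV is at right angles to HV, so C = V + (0, -9.4) = (53.70, -9.400). On A1, V sits at bearing 90° from C; a 58° counterclockwise sweep puts F at bearing 148°, so F = C + 9.4·(cos 148°, sin 148°) = (45.73, -4.419). Since A1 is tangent to FJ there, CF ⟂ FJ, so FJ runs along (−sin 148°, cos 148°); with |FJ| = 30.5, J = (29.57, -30.28). Then cos ∠FJC = JF·JC / (|JF||JC|), giving 17.13°.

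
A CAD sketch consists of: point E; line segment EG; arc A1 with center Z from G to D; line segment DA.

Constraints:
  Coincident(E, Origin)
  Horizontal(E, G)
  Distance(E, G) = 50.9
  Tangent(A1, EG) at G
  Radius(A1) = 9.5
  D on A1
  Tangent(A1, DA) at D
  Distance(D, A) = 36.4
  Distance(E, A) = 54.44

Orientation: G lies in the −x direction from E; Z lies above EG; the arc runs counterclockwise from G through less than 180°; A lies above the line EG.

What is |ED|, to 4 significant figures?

42.29

Checks: |EG| = 50.90 ✓; ∠(ZG, GE) = 90.00° ✓; |ZG| = 9.500 ✓; |ZD| = 9.500 ✓; ∠(ZD, DA) = 90.00° ✓; |DA| = 36.40 ✓; |EA| = 54.44 ✓.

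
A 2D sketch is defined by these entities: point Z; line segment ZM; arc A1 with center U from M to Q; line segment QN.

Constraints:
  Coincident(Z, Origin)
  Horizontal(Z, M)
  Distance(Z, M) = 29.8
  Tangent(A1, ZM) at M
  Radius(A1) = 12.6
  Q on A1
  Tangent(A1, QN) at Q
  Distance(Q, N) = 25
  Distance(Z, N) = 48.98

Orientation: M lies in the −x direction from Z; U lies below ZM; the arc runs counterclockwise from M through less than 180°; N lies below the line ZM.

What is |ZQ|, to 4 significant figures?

44.86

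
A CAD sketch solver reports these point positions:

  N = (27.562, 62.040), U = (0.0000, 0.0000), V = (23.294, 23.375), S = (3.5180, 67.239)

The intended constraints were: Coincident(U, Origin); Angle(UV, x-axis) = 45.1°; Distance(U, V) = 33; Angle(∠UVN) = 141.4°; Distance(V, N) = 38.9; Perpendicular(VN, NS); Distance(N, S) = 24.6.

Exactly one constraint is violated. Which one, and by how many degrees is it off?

Perpendicular(VN, NS) — off by 5.90°.

U = (0.00, 0.00) ✓; UV at 45.10° ✓; |UV| = 33.00 ✓; ∠UVN = 141.4° ✓; |VN| = 38.90 ✓; ∠(VN, NS) = 84.10° ✗; |NS| = 24.60 ✓.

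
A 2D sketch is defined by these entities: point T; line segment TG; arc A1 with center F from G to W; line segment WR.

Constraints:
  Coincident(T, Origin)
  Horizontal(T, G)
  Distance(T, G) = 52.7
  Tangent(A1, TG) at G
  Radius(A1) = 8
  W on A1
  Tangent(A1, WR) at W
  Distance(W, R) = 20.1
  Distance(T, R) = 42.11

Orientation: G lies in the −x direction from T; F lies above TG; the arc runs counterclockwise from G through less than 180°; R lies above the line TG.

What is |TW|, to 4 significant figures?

45.87

Checks: |FG| = 8.000 ✓; |FW| = 8.000 ✓; ∠(FW, WR) = 90.00° ✓; |WR| = 20.10 ✓; |TR| = 42.11 ✓.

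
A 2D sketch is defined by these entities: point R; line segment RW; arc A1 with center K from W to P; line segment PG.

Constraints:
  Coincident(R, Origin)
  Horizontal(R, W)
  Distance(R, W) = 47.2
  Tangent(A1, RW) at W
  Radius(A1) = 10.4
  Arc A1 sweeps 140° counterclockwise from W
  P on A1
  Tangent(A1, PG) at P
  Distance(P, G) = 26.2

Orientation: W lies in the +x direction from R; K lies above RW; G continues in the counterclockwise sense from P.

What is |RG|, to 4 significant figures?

48.82

On A1, W sits at bearing -90° from K; a 140° counterclockwise sweep puts P at bearing 50°, so P = K + 10.4·(cos 50°, sin 50°) = (53.88, 18.37). The tangent condition forces KP to be normal to PG, so PG runs along (−sin 50°, cos 50°); with |PG| = 26.2, G = (33.81, 35.21). Then |RG| = |G − R| = 48.82.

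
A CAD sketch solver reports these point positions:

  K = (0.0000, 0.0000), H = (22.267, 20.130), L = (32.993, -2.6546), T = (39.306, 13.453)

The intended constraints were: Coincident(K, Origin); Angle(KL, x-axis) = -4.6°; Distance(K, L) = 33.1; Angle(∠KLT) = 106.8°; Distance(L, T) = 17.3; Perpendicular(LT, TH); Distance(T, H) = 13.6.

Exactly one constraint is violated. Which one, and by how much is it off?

Distance(T, H) = 13.6 — off by 4.70.

K = (0.00, 0.00) ✓; KL at -4.600° ✓; |KL| = 33.10 ✓; ∠KLT = 106.8° ✓; |LT| = 17.30 ✓; ∠(LT, TH) = 90.00° ✓; |TH| = 18.30 ✗.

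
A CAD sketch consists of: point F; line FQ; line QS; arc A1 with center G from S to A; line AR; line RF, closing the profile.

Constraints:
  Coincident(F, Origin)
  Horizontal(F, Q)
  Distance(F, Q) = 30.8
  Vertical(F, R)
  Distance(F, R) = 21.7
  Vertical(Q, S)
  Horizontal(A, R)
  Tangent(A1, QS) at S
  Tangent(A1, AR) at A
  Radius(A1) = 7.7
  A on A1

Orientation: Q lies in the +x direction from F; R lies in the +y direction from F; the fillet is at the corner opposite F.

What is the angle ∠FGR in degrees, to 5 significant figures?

49.653°

F is at the origin; F and Q share the same y with |FQ| = 30.8 and Q on the +x side, so Q = (30.800, 0.0000). F and R share the same x with |FR| = 21.7 and R on the +y side, so R = (0.0000, 21.700). The virtual corner opposite F is at (30.800, 21.700). Since A1 is tangent to QS there, GS ⟂ QS and tangency of A1 to AR means the radius GA is perpendicular to AR, with radius 7.7, so the center G sits 7.7 in from both sides at G = (23.100, 14.000). Then cos ∠FGR = GF·GR / (|GF||GR|), giving 49.653°.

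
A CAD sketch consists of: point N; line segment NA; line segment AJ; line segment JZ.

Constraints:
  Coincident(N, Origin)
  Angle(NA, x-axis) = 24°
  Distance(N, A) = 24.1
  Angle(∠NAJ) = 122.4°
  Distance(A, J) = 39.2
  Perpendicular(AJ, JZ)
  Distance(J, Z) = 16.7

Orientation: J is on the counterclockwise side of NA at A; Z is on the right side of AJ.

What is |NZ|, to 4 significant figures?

63.94

N is at the origin; NA runs at 24.0° with length 24.1, so A = 24.1·(cos 24.0°, sin 24.0°) = (22.02, 9.802). ∠NAJ = 122.4°, so AJ runs at 24.0° + (180° − 122.4°) = 81.60° from the x-axis; with |AJ| = 39.2, J = A + 39.2·(cos 81.60°, sin 81.60°) = (27.74, 48.58). AJ is perpendicular to JZ; with |JZ| = 16.7 on the right of AJ, Z = J + 16.7·(0.9893, -0.1461) = (44.26, 46.14). Then |NZ| = |Z − N| = 63.94.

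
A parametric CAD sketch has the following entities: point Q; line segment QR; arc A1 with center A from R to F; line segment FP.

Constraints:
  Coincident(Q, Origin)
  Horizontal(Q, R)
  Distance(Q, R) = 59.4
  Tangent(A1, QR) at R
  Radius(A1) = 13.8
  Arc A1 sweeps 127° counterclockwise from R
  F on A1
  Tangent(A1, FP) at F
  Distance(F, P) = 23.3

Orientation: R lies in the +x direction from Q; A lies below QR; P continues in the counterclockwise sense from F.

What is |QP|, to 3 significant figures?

74.5

On A1, R sits at bearing 90° from A; a 127° counterclockwise sweep puts F at bearing 217°, so F = A + 13.8·(cos 217°, sin 217°) = (48.4, -22.1). The tangent condition forces AF to be normal to FP, so FP runs along (−sin 217°, cos 217°); with |FP| = 23.3, P = (62.4, -40.7). Then |QP| = |P − Q| = 74.5.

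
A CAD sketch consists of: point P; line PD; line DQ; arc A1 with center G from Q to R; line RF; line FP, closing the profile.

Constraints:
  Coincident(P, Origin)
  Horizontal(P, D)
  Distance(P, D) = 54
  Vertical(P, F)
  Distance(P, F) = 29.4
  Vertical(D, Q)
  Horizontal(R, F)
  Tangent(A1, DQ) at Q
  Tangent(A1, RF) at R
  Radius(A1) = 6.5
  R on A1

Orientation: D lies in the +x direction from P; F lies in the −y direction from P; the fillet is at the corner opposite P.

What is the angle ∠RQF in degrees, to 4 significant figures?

38.14°

The virtual corner opposite P is at (54.00, -29.40). Tangency of A1 to DQ means the radius GQ is perpendicular to DQ and the tangent condition forces GR to be normal to RF, with radius 6.5, so the center G sits 6.5 in from both sides at G = (47.50, -22.90). That places the tangent points at Q = (54.00, -22.90) on DQ and R = (47.50, -29.40) on RF. Then cos ∠RQF = QR·QF / (|QR||QF|), giving 38.14°.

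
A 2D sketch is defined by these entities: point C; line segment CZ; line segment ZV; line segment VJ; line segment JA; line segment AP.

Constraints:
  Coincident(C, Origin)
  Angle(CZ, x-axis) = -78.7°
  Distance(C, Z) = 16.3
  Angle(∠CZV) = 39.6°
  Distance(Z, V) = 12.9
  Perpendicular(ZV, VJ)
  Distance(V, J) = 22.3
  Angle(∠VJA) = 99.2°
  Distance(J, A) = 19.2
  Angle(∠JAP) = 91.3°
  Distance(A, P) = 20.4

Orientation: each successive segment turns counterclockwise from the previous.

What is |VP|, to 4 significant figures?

23.28

C is at the origin; CZ runs at -78.7° with length 16.3, so Z = (3.194, -15.98). ∠CZV = 39.6° gives ZV at 61.70° from the x-axis; with |ZV| = 12.9, V = (9.310, -4.626). The perpendicularity gives VJ at right angles to ZV, so VJ runs at 151.7°; with |VJ| = 22.3, J = (-10.32, 5.946). ∠VJA = 99.2° gives JA at -127.5° from the x-axis; with |JA| = 19.2, A = (-22.01, -9.286). ∠JAP = 91.3° gives AP at -38.80° from the x-axis; with |AP| = 20.4, P = (-6.115, -22.07). Then |VP| = |P − V| = 23.28.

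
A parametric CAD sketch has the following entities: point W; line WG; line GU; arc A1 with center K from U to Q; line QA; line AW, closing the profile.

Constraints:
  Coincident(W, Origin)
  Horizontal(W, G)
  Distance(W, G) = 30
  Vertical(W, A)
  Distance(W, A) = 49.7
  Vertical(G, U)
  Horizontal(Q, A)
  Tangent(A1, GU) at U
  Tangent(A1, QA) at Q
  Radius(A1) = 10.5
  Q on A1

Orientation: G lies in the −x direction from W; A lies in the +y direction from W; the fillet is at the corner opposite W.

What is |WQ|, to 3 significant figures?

53.4

W is at the origin; W and G share the same y with |WG| = 30.0 and G on the −x side, so G = (-30.0, 0.00). WA is vertical with |WA| = 49.7 and A on the +y side, so A = (0.00, 49.7). The virtual corner opposite W is at (-30.0, 49.7). The tangent condition forces KU to be normal to GU and the tangent condition forces KQ to be normal to QA, with radius 10.5, so the center K sits 10.5 in from both sides at K = (-19.5, 39.2). That places the tangent points at U = (-30.0, 39.2) on GU and Q = (-19.5, 49.7) on QA. Then |WQ| = |Q − W| = 53.4.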